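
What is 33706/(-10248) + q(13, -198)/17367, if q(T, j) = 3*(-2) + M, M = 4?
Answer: -4645973/1412516 ≈ -3.2891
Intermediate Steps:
q(T, j) = -2 (q(T, j) = 3*(-2) + 4 = -6 + 4 = -2)
33706/(-10248) + q(13, -198)/17367 = 33706/(-10248) - 2/17367 = 33706*(-1/10248) - 2*1/17367 = -16853/5124 - 2/17367 = -4645973/1412516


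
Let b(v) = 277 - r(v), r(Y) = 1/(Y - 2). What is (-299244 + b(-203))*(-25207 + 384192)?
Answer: -4400311336498/41 ≈ -1.0732e+11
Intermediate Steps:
r(Y) = 1/(-2 + Y)
b(v) = 277 - 1/(-2 + v)
(-299244 + b(-203))*(-25207 + 384192) = (-299244 + (-555 + 277*(-203))/(-2 - 203))*(-25207 + 384192) = (-299244 + (-555 - 56231)/(-205))*358985 = (-299244 - 1/205*(-56786))*358985 = (-299244 + 56786/205)*358985 = -61288234/205*358985 = -4400311336498/41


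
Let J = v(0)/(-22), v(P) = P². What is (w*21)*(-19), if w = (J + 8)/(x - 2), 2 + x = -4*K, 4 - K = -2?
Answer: 114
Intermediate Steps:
K = 6 (K = 4 - 1*(-2) = 4 + 2 = 6)
J = 0 (J = 0²/(-22) = 0*(-1/22) = 0)
x = -26 (x = -2 - 4*6 = -2 - 24 = -26)
w = -2/7 (w = (0 + 8)/(-26 - 2) = 8/(-28) = 8*(-1/28) = -2/7 ≈ -0.28571)
(w*21)*(-19) = -2/7*21*(-19) = -6*(-19) = 114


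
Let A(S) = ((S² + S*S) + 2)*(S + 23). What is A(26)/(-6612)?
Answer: -33173/3306 ≈ -10.034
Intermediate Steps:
A(S) = (2 + 2*S²)*(23 + S) (A(S) = ((S² + S²) + 2)*(23 + S) = (2*S² + 2)*(23 + S) = (2 + 2*S²)*(23 + S))
A(26)/(-6612) = (46 + 2*26 + 2*26³ + 46*26²)/(-6612) = (46 + 52 + 2*17576 + 46*676)*(-1/6612) = (46 + 52 + 35152 + 31096)*(-1/6612) = 66346*(-1/6612) = -33173/3306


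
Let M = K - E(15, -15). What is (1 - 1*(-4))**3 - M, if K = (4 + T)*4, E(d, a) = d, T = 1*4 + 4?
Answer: 92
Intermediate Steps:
T = 8 (T = 4 + 4 = 8)
K = 48 (K = (4 + 8)*4 = 12*4 = 48)
M = 33 (M = 48 - 1*15 = 48 - 15 = 33)
(1 - 1*(-4))**3 - M = (1 - 1*(-4))**3 - 1*33 = (1 + 4)**3 - 33 = 5**3 - 33 = 125 - 33 = 92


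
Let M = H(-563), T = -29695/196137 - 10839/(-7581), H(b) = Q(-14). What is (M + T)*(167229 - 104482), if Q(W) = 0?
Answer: 2092459598308/26086221 ≈ 80213.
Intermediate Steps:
H(b) = 0
T = 33347564/26086221 (T = -29695*1/196137 - 10839*(-1/7581) = -29695/196137 + 3613/2527 = 33347564/26086221 ≈ 1.2784)
M = 0
(M + T)*(167229 - 104482) = (0 + 33347564/26086221)*(167229 - 104482) = (33347564/26086221)*62747 = 2092459598308/26086221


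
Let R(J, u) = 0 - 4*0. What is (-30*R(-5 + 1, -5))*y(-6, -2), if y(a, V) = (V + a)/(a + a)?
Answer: 0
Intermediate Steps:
y(a, V) = (V + a)/(2*a) (y(a, V) = (V + a)/((2*a)) = (V + a)*(1/(2*a)) = (V + a)/(2*a))
R(J, u) = 0 (R(J, u) = 0 + 0 = 0)
(-30*R(-5 + 1, -5))*y(-6, -2) = (-30*0)*((1/2)*(-2 - 6)/(-6)) = 0*((1/2)*(-1/6)*(-8)) = 0*(2/3) = 0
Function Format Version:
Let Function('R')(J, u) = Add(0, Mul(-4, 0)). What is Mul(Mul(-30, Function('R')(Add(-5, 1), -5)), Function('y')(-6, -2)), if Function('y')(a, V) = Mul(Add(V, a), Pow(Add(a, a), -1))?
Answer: 0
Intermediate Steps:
Function('y')(a, V) = Mul(Rational(1, 2), Pow(a, -1), Add(V, a)) (Function('y')(a, V) = Mul(Add(V, a), Pow(Mul(2, a), -1)) = Mul(Add(V, a), Mul(Rational(1, 2), Pow(a, -1))) = Mul(Rational(1, 2), Pow(a, -1), Add(V, a)))
Function('R')(J, u) = 0 (Function('R')(J, u) = Add(0, 0) = 0)
Mul(Mul(-30, Function('R')(Add(-5, 1), -5)), Function('y')(-6, -2)) = Mul(Mul(-30, 0), Mul(Rational(1, 2), Pow(-6, -1), Add(-2, -6))) = Mul(0, Mul(Rational(1, 2), Rational(-1, 6), -8)) = Mul(0, Rational(2, 3)) = 0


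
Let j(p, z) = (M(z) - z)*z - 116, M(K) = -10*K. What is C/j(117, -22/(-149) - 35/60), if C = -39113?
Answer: 125042070672/377520755 ≈ 331.22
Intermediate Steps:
j(p, z) = -116 - 11*z**2 (j(p, z) = (-10*z - z)*z - 116 = (-11*z)*z - 116 = -11*z**2 - 116 = -116 - 11*z**2)
C/j(117, -22/(-149) - 35/60) = -39113/(-116 - 11*(-22/(-149) - 35/60)**2) = -39113/(-116 - 11*(-22*(-1/149) - 35*1/60)**2) = -39113/(-116 - 11*(22/149 - 7/12)**2) = -39113/(-116 - 11*(-779/1788)**2) = -39113/(-116 - 11*606841/3196944) = -39113/(-116 - 6675251/3196944) = -39113/(-377520755/3196944) = -39113*(-3196944/377520755) = 125042070672/377520755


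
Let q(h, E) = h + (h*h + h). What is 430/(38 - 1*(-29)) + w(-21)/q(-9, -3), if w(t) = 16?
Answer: 28162/4221 ≈ 6.6719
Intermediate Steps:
q(h, E) = h² + 2*h (q(h, E) = h + (h² + h) = h + (h + h²) = h² + 2*h)
430/(38 - 1*(-29)) + w(-21)/q(-9, -3) = 430/(38 - 1*(-29)) + 16/((-9*(2 - 9))) = 430/(38 + 29) + 16/((-9*(-7))) = 430/67 + 16/63 = 28162/4221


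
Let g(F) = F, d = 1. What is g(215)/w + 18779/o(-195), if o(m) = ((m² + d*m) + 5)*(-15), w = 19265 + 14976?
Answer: -520993864/19432623525 ≈ -0.026810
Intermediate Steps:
w = 34241
o(m) = -75 - 15*m - 15*m² (o(m) = ((m² + 1*m) + 5)*(-15) = ((m² + m) + 5)*(-15) = ((m + m²) + 5)*(-15) = (5 + m + m²)*(-15) = -75 - 15*m - 15*m²)
g(215)/w + 18779/o(-195) = 215/34241 + 18779/(-75 - 15*(-195) - 15*(-195)²) = 215*(1/34241) + 18779/(-75 + 2925 - 15*38025) = 215/34241 + 18779/(-75 + 2925 - 570375) = 215/34241 + 18779/(-567525) = 215/34241 + 18779*(-1/567525) = 215/34241 - 18779/567525 = -520993864/19432623525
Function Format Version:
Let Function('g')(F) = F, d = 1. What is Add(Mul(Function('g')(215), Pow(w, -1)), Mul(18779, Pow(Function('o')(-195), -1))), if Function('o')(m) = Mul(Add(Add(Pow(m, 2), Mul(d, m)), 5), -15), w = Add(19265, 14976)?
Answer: Rational(-520993864, 19432623525) ≈ -0.026810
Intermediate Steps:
w = 34241
Function('o')(m) = Add(-75, Mul(-15, m), Mul(-15, Pow(m, 2))) (Function('o')(m) = Mul(Add(Add(Pow(m, 2), Mul(1, m)), 5), -15) = Mul(Add(Add(Pow(m, 2), m), 5), -15) = Mul(Add(Add(m, Pow(m, 2)), 5), -15) = Mul(Add(5, m, Pow(m, 2)), -15) = Add(-75, Mul(-15, m), Mul(-15, Pow(m, 2))))
Add(Mul(Function('g')(215), Pow(w, -1)), Mul(18779, Pow(Function('o')(-195), -1))) = Add(Mul(215, Pow(34241, -1)), Mul(18779, Pow(Add(-75, Mul(-15, -195), Mul(-15, Pow(-195, 2))), -1))) = Add(Mul(215, Rational(1, 34241)), Mul(18779, Pow(Add(-75, 2925, Mul(-15, 38025)), -1))) = Add(Rational(215, 34241), Mul(18779, Pow(Add(-75, 2925, -570375), -1))) = Add(Rational(215, 34241), Mul(18779, Pow(-567525, -1))) = Add(Rational(215, 34241), Mul(18779, Rational(-1, 567525))) = Add(Rational(215, 34241), Rational(-18779, 567525)) = Rational(-520993864, 19432623525)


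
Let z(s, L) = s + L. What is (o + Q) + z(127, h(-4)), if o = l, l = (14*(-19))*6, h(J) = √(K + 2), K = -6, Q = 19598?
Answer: 18129 + 2*I ≈ 18129.0 + 2.0*I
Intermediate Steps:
h(J) = 2*I (h(J) = √(-6 + 2) = √(-4) = 2*I)
z(s, L) = L + s
l = -1596 (l = -266*6 = -1596)
o = -1596
(o + Q) + z(127, h(-4)) = (-1596 + 19598) + (2*I + 127) = 18002 + (127 + 2*I) = 18129 + 2*I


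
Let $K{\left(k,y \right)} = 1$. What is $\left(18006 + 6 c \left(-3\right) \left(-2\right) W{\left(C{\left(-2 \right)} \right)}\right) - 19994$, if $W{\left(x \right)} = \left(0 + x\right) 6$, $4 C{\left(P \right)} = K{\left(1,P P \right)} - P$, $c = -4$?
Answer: $-2636$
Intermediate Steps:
$C{\left(P \right)} = \frac{1}{4} - \frac{P}{4}$ ($C{\left(P \right)} = \frac{1 - P}{4} = \frac{1}{4} - \frac{P}{4}$)
$W{\left(x \right)} = 6 x$ ($W{\left(x \right)} = x 6 = 6 x$)
$\left(18006 + 6 c \left(-3\right) \left(-2\right) W{\left(C{\left(-2 \right)} \right)}\right) - 19994 = \left(18006 + 6 \left(-4\right) \left(-3\right) \left(-2\right) 6 \left(\frac{1}{4} - - \frac{1}{2}\right)\right) - 19994 = \left(18006 + \left(-24\right) \left(-3\right) \left(-2\right) 6 \left(\frac{1}{4} + \frac{1}{2}\right)\right) - 19994 = \left(18006 + 72 \left(-2\right) 6 \cdot \frac{3}{4}\right) - 19994 = \left(18006 - 648\right) - 19994 = 17358 - 19994 = -2636$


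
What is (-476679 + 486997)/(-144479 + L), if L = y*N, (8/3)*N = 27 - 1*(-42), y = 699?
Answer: -82544/1011139 ≈ -0.081635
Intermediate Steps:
N = 207/8 (N = 3*(27 - 1*(-42))/8 = 3*(27 + 42)/8 = (3/8)*69 = 207/8 ≈ 25.875)
L = 144693/8 (L = 699*(207/8) = 144693/8 ≈ 18087.)
(-476679 + 486997)/(-144479 + L) = (-476679 + 486997)/(-144479 + 144693/8) = 10318/(-1011139/8) = 10318*(-8/1011139) = -82544/1011139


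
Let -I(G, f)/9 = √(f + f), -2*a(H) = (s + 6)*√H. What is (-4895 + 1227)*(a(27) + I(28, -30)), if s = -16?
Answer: -55020*√3 + 66024*I*√15 ≈ -95297.0 + 2.5571e+5*I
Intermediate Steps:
a(H) = 5*√H (a(H) = -(-16 + 6)*√H/2 = -(-5)*√H = 5*√H)
I(G, f) = -9*√2*√f (I(G, f) = -9*√(f + f) = -9*√2*√f)
(-4895 + 1227)*(a(27) + I(28, -30)) = (-4895 + 1227)*(5*√27 - 9*√2*√(-30)) = -3668*(5*(3*√3) - 9*√2*I*√30) = -3668*(15*√3 - 18*I*√15) = -55020*√3 + 66024*I*√15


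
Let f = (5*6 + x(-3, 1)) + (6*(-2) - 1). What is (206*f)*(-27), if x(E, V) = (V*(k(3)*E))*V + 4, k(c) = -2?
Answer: -150174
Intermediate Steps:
x(E, V) = 4 - 2*E*V² (x(E, V) = (V*(-2*E))*V + 4 = (-2*E*V)*V + 4 = -2*E*V² + 4 = 4 - 2*E*V²)
f = 27 (f = (5*6 + (4 - 2*(-3)*1²)) + (6*(-2) - 1) = (30 + (4 - 2*(-3)*1)) + (-12 - 1) = (30 + (4 + 6)) - 13 = (30 + 10) - 13 = 40 - 13 = 27)
(206*f)*(-27) = (206*27)*(-27) = 5562*(-27) = -150174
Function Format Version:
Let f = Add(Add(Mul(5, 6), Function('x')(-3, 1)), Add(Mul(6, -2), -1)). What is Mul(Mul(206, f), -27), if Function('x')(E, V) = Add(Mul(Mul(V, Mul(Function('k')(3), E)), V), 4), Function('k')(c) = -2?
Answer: -150174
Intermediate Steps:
Function('x')(E, V) = Add(4, Mul(-2, E, Pow(V, 2))) (Function('x')(E, V) = Add(Mul(Mul(V, Mul(-2, E)), V), 4) = Add(Mul(Mul(-2, E, V), V), 4) = Add(Mul(-2, E, Pow(V, 2)), 4) = Add(4, Mul(-2, E, Pow(V, 2))))
f = 27 (f = Add(Add(Mul(5, 6), Add(4, Mul(-2, -3, Pow(1, 2)))), Add(Mul(6, -2), -1)) = Add(Add(30, Add(4, Mul(-2, -3, 1))), Add(-12, -1)) = Add(Add(30, Add(4, 6)), -13) = Add(Add(30, 10), -13) = Add(40, -13) = 27)
Mul(Mul(206, f), -27) = Mul(Mul(206, 27), -27) = Mul(5562, -27) = -150174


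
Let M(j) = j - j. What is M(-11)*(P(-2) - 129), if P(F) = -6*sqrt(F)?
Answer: 0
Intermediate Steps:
M(j) = 0
M(-11)*(P(-2) - 129) = 0*(-6*I*sqrt(2) - 129) = 0*(-129 - 6*I*sqrt(2)) = 0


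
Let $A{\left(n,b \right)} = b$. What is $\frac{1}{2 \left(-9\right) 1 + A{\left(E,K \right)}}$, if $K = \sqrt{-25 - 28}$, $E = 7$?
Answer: $- \frac{18}{377} - \frac{i \sqrt{53}}{377} \approx -0.047745 - 0.019311 i$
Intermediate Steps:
$K = i \sqrt{53}$ ($K = \sqrt{-53} = i \sqrt{53} \approx 7.2801 i$)
$\frac{1}{2 \left(-9\right) 1 + A{\left(E,K \right)}} = \frac{1}{2 \left(-9\right) 1 + i \sqrt{53}} = \frac{1}{\left(-18\right) 1 + i \sqrt{53}} = \frac{1}{-18 + i \sqrt{53}}$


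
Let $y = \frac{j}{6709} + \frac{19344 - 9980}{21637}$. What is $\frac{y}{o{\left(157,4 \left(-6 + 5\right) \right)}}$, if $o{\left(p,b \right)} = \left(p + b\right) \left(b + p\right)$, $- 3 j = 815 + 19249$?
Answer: $- \frac{27295060}{1132704025299} \approx -2.4097 \cdot 10^{-5}$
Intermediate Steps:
$j = -6688$ ($j = - \frac{815 + 19249}{3} = \left(- \frac{1}{3}\right) 20064 = -6688$)
$o{\left(p,b \right)} = \left(b + p\right)^{2}$ ($o{\left(p,b \right)} = \left(b + p\right) \left(b + p\right) = \left(b + p\right)^{2}$)
$y = - \frac{81885180}{145162633}$ ($y = - \frac{6688}{6709} + \frac{19344 - 9980}{21637} = \left(-6688\right) \frac{1}{6709} + 9364 \cdot \frac{1}{21637} = - \frac{6688}{6709} + \frac{9364}{21637} = - \frac{81885180}{145162633} \approx -0.56409$)
$\frac{y}{o{\left(157,4 \left(-6 + 5\right) \right)}} = - \frac{81885180}{145162633 \left(4 \left(-6 + 5\right) + 157\right)^{2}} = - \frac{81885180}{145162633 \left(4 \left(-1\right) + 157\right)^{2}} = - \frac{81885180}{145162633 \left(-4 + 157\right)^{2}} = - \frac{81885180}{145162633 \cdot 153^{2}} = - \frac{81885180}{145162633 \cdot 23409} = \left(- \frac{81885180}{145162633}\right) \frac{1}{23409} = - \frac{27295060}{1132704025299}$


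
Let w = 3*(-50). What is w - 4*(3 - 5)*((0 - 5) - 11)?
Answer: -278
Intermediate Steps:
w = -150
w - 4*(3 - 5)*((0 - 5) - 11) = -150 - 4*(3 - 5)*((0 - 5) - 11) = -150 - 4*(-2)*(-5 - 11) = -150 - (-8)*(-16) = -150 - 1*128 = -150 - 128 = -278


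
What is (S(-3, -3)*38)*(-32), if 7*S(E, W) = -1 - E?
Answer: -2432/7 ≈ -347.43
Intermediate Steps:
S(E, W) = -⅐ - E/7 (S(E, W) = (-1 - E)/7 = -⅐ - E/7)
(S(-3, -3)*38)*(-32) = ((-⅐ - ⅐*(-3))*38)*(-32) = ((-⅐ + 3/7)*38)*(-32) = ((2/7)*38)*(-32) = (76/7)*(-32) = -2432/7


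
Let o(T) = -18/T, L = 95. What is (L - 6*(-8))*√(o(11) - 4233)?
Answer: 13*I*√512391 ≈ 9305.6*I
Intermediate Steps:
(L - 6*(-8))*√(o(11) - 4233) = (95 - 6*(-8))*√(-18/11 - 4233) = (95 + 48)*√(-18*1/11 - 4233) = 143*√(-18/11 - 4233) = 143*√(-46581/11) = 143*(I*√512391/11) = 13*I*√512391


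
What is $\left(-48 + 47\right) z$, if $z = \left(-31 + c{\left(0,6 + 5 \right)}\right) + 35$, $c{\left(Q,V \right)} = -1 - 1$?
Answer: $-2$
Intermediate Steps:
$c{\left(Q,V \right)} = -2$ ($c{\left(Q,V \right)} = -1 - 1 = -2$)
$z = 2$ ($z = \left(-31 - 2\right) + 35 = -33 + 35 = 2$)
$\left(-48 + 47\right) z = \left(-48 + 47\right) 2 = \left(-1\right) 2 = -2$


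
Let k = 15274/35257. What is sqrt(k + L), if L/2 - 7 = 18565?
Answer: sqrt(46172612399474)/35257 ≈ 192.73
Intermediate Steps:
L = 37144 (L = 14 + 2*18565 = 14 + 37130 = 37144)
k = 15274/35257 (k = 15274*(1/35257) = 15274/35257 ≈ 0.43322)
sqrt(k + L) = sqrt(15274/35257 + 37144) = sqrt(1309601282/35257) = sqrt(46172612399474)/35257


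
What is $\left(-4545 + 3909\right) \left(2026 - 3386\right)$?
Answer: $864960$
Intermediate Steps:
$\left(-4545 + 3909\right) \left(2026 - 3386\right) = \left(-636\right) \left(-1360\right) = 864960$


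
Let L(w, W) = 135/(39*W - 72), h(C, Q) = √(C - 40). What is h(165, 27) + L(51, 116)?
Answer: 45/1484 + 5*√5 ≈ 11.211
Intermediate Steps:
h(C, Q) = √(-40 + C)
L(w, W) = 135/(-72 + 39*W)
h(165, 27) + L(51, 116) = √(-40 + 165) + 45/(-24 + 13*116) = √125 + 45/(-24 + 1508) = 5*√5 + 45/1484 = 45/1484 + 5*√5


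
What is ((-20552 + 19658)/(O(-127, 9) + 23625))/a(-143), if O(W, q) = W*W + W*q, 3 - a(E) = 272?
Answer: 894/10386359 ≈ 8.6074e-5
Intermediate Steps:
a(E) = -269 (a(E) = 3 - 1*272 = 3 - 272 = -269)
O(W, q) = W² + W*q
((-20552 + 19658)/(O(-127, 9) + 23625))/a(-143) = ((-20552 + 19658)/(-127*(-127 + 9) + 23625))/(-269) = -894/(-127*(-118) + 23625)*(-1/269) = -894/(14986 + 23625)*(-1/269) = -894/38611*(-1/269) = 894/10386359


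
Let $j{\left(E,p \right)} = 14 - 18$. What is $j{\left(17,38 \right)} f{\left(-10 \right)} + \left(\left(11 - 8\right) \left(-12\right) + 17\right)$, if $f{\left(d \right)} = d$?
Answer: $21$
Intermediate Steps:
$j{\left(E,p \right)} = -4$ ($j{\left(E,p \right)} = 14 - 18 = -4$)
$j{\left(17,38 \right)} f{\left(-10 \right)} + \left(\left(11 - 8\right) \left(-12\right) + 17\right) = \left(-4\right) \left(-10\right) + \left(\left(11 - 8\right) \left(-12\right) + 17\right) = 40 + \left(\left(11 - 8\right) \left(-12\right) + 17\right) = 40 + \left(3 \left(-12\right) + 17\right) = 40 + \left(-36 + 17\right) = 40 - 19 = 21$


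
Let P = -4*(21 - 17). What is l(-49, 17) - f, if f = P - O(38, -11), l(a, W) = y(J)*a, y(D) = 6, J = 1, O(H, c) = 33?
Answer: -245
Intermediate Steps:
P = -16 (P = -4*4 = -16)
l(a, W) = 6*a
f = -49 (f = -16 - 1*33 = -16 - 33 = -49)
l(-49, 17) - f = 6*(-49) - 1*(-49) = -294 + 49 = -245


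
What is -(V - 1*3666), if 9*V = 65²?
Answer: 28769/9 ≈ 3196.6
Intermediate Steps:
V = 4225/9 (V = (⅑)*65² = (⅑)*4225 = 4225/9 ≈ 469.44)
-(V - 1*3666) = -(4225/9 - 1*3666) = -(4225/9 - 3666) = -1*(-28769/9) = 28769/9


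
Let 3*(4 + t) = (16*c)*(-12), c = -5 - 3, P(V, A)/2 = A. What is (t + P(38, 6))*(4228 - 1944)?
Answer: 1187680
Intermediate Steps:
P(V, A) = 2*A
c = -8
t = 508 (t = -4 + ((16*(-8))*(-12))/3 = -4 + (-128*(-12))/3 = -4 + (1/3)*1536 = -4 + 512 = 508)
(t + P(38, 6))*(4228 - 1944) = (508 + 2*6)*(4228 - 1944) = (508 + 12)*2284 = 520*2284 = 1187680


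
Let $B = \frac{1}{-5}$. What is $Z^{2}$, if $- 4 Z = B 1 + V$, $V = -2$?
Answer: $\frac{121}{400} \approx 0.3025$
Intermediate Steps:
$B = - \frac{1}{5} \approx -0.2$
$Z = \frac{11}{20}$ ($Z = - \frac{\left(- \frac{1}{5}\right) 1 - 2}{4} = - \frac{- \frac{1}{5} - 2}{4} = \left(- \frac{1}{4}\right) \left(- \frac{11}{5}\right) = \frac{11}{20} \approx 0.55$)
$Z^{2} = \left(\frac{11}{20}\right)^{2} = \frac{121}{400}$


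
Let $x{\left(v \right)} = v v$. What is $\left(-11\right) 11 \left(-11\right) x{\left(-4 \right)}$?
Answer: $21296$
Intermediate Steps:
$x{\left(v \right)} = v^{2}$
$\left(-11\right) 11 \left(-11\right) x{\left(-4 \right)} = \left(-11\right) 11 \left(-11\right) \left(-4\right)^{2} = \left(-121\right) \left(-11\right) 16 = 1331 \cdot 16 = 21296$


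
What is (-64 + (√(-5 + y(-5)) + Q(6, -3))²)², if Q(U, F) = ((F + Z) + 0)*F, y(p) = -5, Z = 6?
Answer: -3191 - 252*I*√10 ≈ -3191.0 - 796.89*I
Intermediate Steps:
Q(U, F) = F*(6 + F) (Q(U, F) = ((F + 6) + 0)*F = ((6 + F) + 0)*F = (6 + F)*F = F*(6 + F))
(-64 + (√(-5 + y(-5)) + Q(6, -3))²)² = (-64 + (√(-5 - 5) - 3*(6 - 3))²)² = (-64 + (√(-10) - 3*3)²)² = (-64 + (I*√10 - 9)²)² = (-64 + (-9 + I*√10)²)²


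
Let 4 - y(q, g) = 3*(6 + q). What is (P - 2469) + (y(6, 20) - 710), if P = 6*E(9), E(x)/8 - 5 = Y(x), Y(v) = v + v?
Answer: -2107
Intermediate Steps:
Y(v) = 2*v
E(x) = 40 + 16*x (E(x) = 40 + 8*(2*x) = 40 + 16*x)
y(q, g) = -14 - 3*q (y(q, g) = 4 - 3*(6 + q) = 4 - (18 + 3*q) = 4 + (-18 - 3*q) = -14 - 3*q)
P = 1104 (P = 6*(40 + 16*9) = 6*(40 + 144) = 6*184 = 1104)
(P - 2469) + (y(6, 20) - 710) = (1104 - 2469) + ((-14 - 3*6) - 710) = -1365 + ((-14 - 18) - 710) = -1365 + (-32 - 710) = -1365 - 742 = -2107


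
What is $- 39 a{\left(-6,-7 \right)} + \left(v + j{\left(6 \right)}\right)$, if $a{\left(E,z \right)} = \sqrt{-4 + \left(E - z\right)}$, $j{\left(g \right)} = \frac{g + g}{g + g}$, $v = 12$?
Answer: $13 - 39 i \sqrt{3} \approx 13.0 - 67.55 i$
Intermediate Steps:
$j{\left(g \right)} = 1$ ($j{\left(g \right)} = \frac{2 g}{2 g} = 2 g \frac{1}{2 g} = 1$)
$a{\left(E,z \right)} = \sqrt{-4 + E - z}$
$- 39 a{\left(-6,-7 \right)} + \left(v + j{\left(6 \right)}\right) = - 39 \sqrt{-4 - 6 - -7} + \left(12 + 1\right) = - 39 \sqrt{-4 - 6 + 7} + 13 = - 39 \sqrt{-3} + 13 = - 39 i \sqrt{3} + 13 = 13 - 39 i \sqrt{3}$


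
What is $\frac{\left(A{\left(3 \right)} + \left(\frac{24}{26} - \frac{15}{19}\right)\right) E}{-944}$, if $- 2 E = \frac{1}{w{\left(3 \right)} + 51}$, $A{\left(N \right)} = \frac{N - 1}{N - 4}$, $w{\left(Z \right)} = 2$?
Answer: $- \frac{461}{24715808} \approx -1.8652 \cdot 10^{-5}$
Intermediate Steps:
$A{\left(N \right)} = \frac{-1 + N}{-4 + N}$
$E = - \frac{1}{106}$ ($E = - \frac{1}{2 \left(2 + 51\right)} = - \frac{1}{2 \cdot 53} = \left(- \frac{1}{2}\right) \frac{1}{53} = - \frac{1}{106} \approx -0.009434$)
$\frac{\left(A{\left(3 \right)} + \left(\frac{24}{26} - \frac{15}{19}\right)\right) E}{-944} = \frac{\left(\frac{-1 + 3}{-4 + 3} + \left(\frac{24}{26} - \frac{15}{19}\right)\right) \left(- \frac{1}{106}\right)}{-944} = \left(\frac{1}{-1} \cdot 2 + \left(24 \cdot \frac{1}{26} - \frac{15}{19}\right)\right) \left(- \frac{1}{106}\right) \left(- \frac{1}{944}\right) = \left(\left(-1\right) 2 + \left(\frac{12}{13} - \frac{15}{19}\right)\right) \left(- \frac{1}{106}\right) \left(- \frac{1}{944}\right) = \left(-2 + \frac{33}{247}\right) \left(- \frac{1}{106}\right) \left(- \frac{1}{944}\right) = \left(- \frac{461}{247}\right) \left(- \frac{1}{106}\right) \left(- \frac{1}{944}\right) = \frac{461}{26182} \left(- \frac{1}{944}\right) = - \frac{461}{24715808}$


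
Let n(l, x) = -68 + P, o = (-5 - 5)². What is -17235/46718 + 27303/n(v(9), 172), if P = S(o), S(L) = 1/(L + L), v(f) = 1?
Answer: -85114229855/211772694 ≈ -401.91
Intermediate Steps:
o = 100 (o = (-10)² = 100)
S(L) = 1/(2*L)
P = 1/200 (P = (½)/100 = (½)*(1/100) = 1/200 ≈ 0.0050000)
n(l, x) = -13599/200 (n(l, x) = -68 + 1/200 = -13599/200)
-17235/46718 + 27303/n(v(9), 172) = -17235/46718 + 27303/(-13599/200) = -17235*1/46718 + 27303*(-200/13599) = -17235/46718 - 1820200/4533 = -85114229855/211772694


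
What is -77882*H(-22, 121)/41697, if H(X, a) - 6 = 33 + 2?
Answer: -77882/1017 ≈ -76.580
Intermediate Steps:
H(X, a) = 41 (H(X, a) = 6 + (33 + 2) = 6 + 35 = 41)
-77882*H(-22, 121)/41697 = -77882/(41697/41) = -77882/(41697*(1/41)) = -77882/1017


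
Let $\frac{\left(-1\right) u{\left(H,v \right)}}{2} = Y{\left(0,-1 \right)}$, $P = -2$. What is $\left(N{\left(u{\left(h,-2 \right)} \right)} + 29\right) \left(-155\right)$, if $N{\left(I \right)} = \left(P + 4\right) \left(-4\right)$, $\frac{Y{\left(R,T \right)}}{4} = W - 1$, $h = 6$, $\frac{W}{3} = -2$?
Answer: $-3255$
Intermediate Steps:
$W = -6$ ($W = 3 \left(-2\right) = -6$)
$Y{\left(R,T \right)} = -28$ ($Y{\left(R,T \right)} = 4 \left(-6 - 1\right) = 4 \left(-7\right) = -28$)
$u{\left(H,v \right)} = 56$ ($u{\left(H,v \right)} = \left(-2\right) \left(-28\right) = 56$)
$N{\left(I \right)} = -8$ ($N{\left(I \right)} = \left(-2 + 4\right) \left(-4\right) = 2 \left(-4\right) = -8$)
$\left(N{\left(u{\left(h,-2 \right)} \right)} + 29\right) \left(-155\right) = \left(-8 + 29\right) \left(-155\right) = 21 \left(-155\right) = -3255$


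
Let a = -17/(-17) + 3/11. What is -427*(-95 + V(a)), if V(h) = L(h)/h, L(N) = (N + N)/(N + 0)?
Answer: 39894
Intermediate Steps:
a = 14/11 (a = -17*(-1/17) + 3*(1/11) = 1 + 3/11 = 14/11 ≈ 1.2727)
L(N) = 2 (L(N) = (2*N)/N = 2)
V(h) = 2/h
-427*(-95 + V(a)) = -427*(-95 + 2/(14/11)) = -427*(-95 + 2*(11/14)) = -427*(-95 + 11/7) = -427*(-654/7) = 39894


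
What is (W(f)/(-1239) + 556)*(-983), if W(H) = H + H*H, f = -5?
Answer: -677153312/1239 ≈ -5.4653e+5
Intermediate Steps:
W(H) = H + H²
(W(f)/(-1239) + 556)*(-983) = (-5*(1 - 5)/(-1239) + 556)*(-983) = (-5*(-4)*(-1/1239) + 556)*(-983) = (20*(-1/1239) + 556)*(-983) = (-20/1239 + 556)*(-983) = (688864/1239)*(-983) = -677153312/1239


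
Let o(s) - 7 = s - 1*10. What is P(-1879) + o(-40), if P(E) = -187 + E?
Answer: -2109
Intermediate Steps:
o(s) = -3 + s (o(s) = 7 + (s - 1*10) = 7 + (s - 10) = 7 + (-10 + s) = -3 + s)
P(-1879) + o(-40) = (-187 - 1879) + (-3 - 40) = -2066 - 43 = -2109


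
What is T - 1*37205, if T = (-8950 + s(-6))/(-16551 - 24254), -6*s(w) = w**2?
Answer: -1518141069/40805 ≈ -37205.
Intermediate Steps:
s(w) = -w**2/6
T = 8956/40805 (T = (-8950 - 1/6*(-6)**2)/(-16551 - 24254) = (-8950 - 1/6*36)/(-40805) = (-8950 - 6)*(-1/40805) = -8956*(-1/40805) = 8956/40805 ≈ 0.21948)
T - 1*37205 = 8956/40805 - 1*37205 = 8956/40805 - 37205 = -1518141069/40805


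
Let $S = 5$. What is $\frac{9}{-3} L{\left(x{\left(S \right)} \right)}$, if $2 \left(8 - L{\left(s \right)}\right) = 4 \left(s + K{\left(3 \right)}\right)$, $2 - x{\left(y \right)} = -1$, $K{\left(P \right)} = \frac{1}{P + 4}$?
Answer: $- \frac{36}{7} \approx -5.1429$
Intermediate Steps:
$K{\left(P \right)} = \frac{1}{4 + P}$
$x{\left(y \right)} = 3$ ($x{\left(y \right)} = 2 - -1 = 2 + 1 = 3$)
$L{\left(s \right)} = \frac{54}{7} - 2 s$ ($L{\left(s \right)} = 8 - \frac{4 \left(s + \frac{1}{4 + 3}\right)}{2} = 8 - \frac{4 \left(s + \frac{1}{7}\right)}{2} = 8 - \frac{4 \left(\frac{1}{7} + s\right)}{2} = 8 - \frac{\frac{4}{7} + 4 s}{2} = 8 - \left(\frac{2}{7} + 2 s\right) = \frac{54}{7} - 2 s$)
$\frac{9}{-3} L{\left(x{\left(S \right)} \right)} = \frac{9}{-3} \left(\frac{54}{7} - 6\right) = 9 \left(- \frac{1}{3}\right) \left(\frac{54}{7} - 6\right) = \left(-3\right) \frac{12}{7} = - \frac{36}{7}$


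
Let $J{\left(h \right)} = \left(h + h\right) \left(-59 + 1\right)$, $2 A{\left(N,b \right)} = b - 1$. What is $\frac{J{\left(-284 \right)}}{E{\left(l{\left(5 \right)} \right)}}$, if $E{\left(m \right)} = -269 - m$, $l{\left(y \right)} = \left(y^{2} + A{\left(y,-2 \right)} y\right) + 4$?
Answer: $- \frac{65888}{581} \approx -113.4$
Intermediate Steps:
$A{\left(N,b \right)} = - \frac{1}{2} + \frac{b}{2}$ ($A{\left(N,b \right)} = \frac{b - 1}{2} = \frac{-1 + b}{2} = - \frac{1}{2} + \frac{b}{2}$)
$l{\left(y \right)} = 4 + y^{2} - \frac{3 y}{2}$ ($l{\left(y \right)} = \left(y^{2} + \left(- \frac{1}{2} + \frac{1}{2} \left(-2\right)\right) y\right) + 4 = \left(y^{2} + \left(- \frac{1}{2} - 1\right) y\right) + 4 = \left(y^{2} - \frac{3 y}{2}\right) + 4 = 4 + y^{2} - \frac{3 y}{2}$)
$J{\left(h \right)} = - 116 h$ ($J{\left(h \right)} = 2 h \left(-58\right) = - 116 h$)
$\frac{J{\left(-284 \right)}}{E{\left(l{\left(5 \right)} \right)}} = \frac{\left(-116\right) \left(-284\right)}{-269 - \left(4 + 5^{2} - \frac{15}{2}\right)} = \frac{32944}{-269 - \left(4 + 25 - \frac{15}{2}\right)} = \frac{32944}{-269 - \frac{43}{2}} = \frac{32944}{- \frac{581}{2}} = 32944 \left(- \frac{2}{581}\right) = - \frac{65888}{581}$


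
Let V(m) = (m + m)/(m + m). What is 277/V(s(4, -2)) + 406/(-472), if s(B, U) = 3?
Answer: 65169/236 ≈ 276.14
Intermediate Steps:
V(m) = 1 (V(m) = (2*m)/((2*m)) = (2*m)*(1/(2*m)) = 1)
277/V(s(4, -2)) + 406/(-472) = 277/1 + 406/(-472) = 277*1 + 406*(-1/472) = 277 - 203/236 = 65169/236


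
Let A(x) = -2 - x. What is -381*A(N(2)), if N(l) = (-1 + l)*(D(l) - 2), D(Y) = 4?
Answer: 1524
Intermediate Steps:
N(l) = -2 + 2*l (N(l) = (-1 + l)*(4 - 2) = (-1 + l)*2 = -2 + 2*l)
-381*A(N(2)) = -381*(-2 - (-2 + 2*2)) = -381*(-2 - (-2 + 4)) = -381*(-2 - 1*2) = -381*(-2 - 2) = -381*(-4) = 1524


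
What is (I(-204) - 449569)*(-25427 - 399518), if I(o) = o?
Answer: 191128787485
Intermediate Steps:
(I(-204) - 449569)*(-25427 - 399518) = (-204 - 449569)*(-25427 - 399518) = -449773*(-424945) = 191128787485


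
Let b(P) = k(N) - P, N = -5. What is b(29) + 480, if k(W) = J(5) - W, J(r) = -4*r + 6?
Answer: 442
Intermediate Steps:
J(r) = 6 - 4*r
k(W) = -14 - W (k(W) = (6 - 4*5) - W = (6 - 20) - W = -14 - W)
b(P) = -9 - P (b(P) = (-14 - 1*(-5)) - P = (-14 + 5) - P = -9 - P)
b(29) + 480 = (-9 - 1*29) + 480 = (-9 - 29) + 480 = -38 + 480 = 442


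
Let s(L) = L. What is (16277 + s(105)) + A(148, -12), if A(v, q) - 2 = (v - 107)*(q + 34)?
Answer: 17286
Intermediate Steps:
A(v, q) = 2 + (-107 + v)*(34 + q) (A(v, q) = 2 + (v - 107)*(q + 34) = 2 + (-107 + v)*(34 + q))
(16277 + s(105)) + A(148, -12) = (16277 + 105) + (-3636 - 107*(-12) + 34*148 - 12*148) = 16382 + (-3636 + 1284 + 5032 - 1776) = 16382 + 904 = 17286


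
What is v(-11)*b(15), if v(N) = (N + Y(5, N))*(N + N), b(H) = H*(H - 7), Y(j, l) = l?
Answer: 58080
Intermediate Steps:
b(H) = H*(-7 + H)
v(N) = 4*N² (v(N) = (N + N)*(N + N) = (2*N)*(2*N) = 4*N²)
v(-11)*b(15) = (4*(-11)²)*(15*(-7 + 15)) = (4*121)*(15*8) = 484*120 = 58080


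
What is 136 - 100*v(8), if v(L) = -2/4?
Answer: 186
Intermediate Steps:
v(L) = -1/2 (v(L) = -2*1/4 = -1/2)
136 - 100*v(8) = 136 - 100*(-1/2) = 136 + 50 = 186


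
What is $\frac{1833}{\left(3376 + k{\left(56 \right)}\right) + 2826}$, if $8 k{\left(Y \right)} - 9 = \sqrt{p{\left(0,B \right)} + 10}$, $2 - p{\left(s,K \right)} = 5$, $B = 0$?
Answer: $\frac{121283500}{410440103} - \frac{2444 \sqrt{7}}{410440103} \approx 0.29548$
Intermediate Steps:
$p{\left(s,K \right)} = -3$ ($p{\left(s,K \right)} = 2 - 5 = -3$)
$k{\left(Y \right)} = \frac{9}{8} + \frac{\sqrt{7}}{8}$ ($k{\left(Y \right)} = \frac{9}{8} + \frac{\sqrt{-3 + 10}}{8} = \frac{9}{8} + \frac{\sqrt{7}}{8}$)
$\frac{1833}{\left(3376 + k{\left(56 \right)}\right) + 2826} = \frac{1833}{\left(3376 + \left(\frac{9}{8} + \frac{\sqrt{7}}{8}\right)\right) + 2826} = \frac{1833}{\left(\frac{27017}{8} + \frac{\sqrt{7}}{8}\right) + 2826} = \frac{1833}{\frac{49625}{8} + \frac{\sqrt{7}}{8}}$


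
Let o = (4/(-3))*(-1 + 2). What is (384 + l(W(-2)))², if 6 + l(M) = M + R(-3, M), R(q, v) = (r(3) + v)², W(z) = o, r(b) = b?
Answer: 11662225/81 ≈ 1.4398e+5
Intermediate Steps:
o = -4/3 (o = (4*(-⅓))*1 = -4/3*1 = -4/3 ≈ -1.3333)
W(z) = -4/3
R(q, v) = (3 + v)²
l(M) = -6 + M + (3 + M)² (l(M) = -6 + (M + (3 + M)²) = -6 + M + (3 + M)²)
(384 + l(W(-2)))² = (384 + (-6 - 4/3 + (3 - 4/3)²))² = (384 + (-6 - 4/3 + (5/3)²))² = (384 + (-6 - 4/3 + 25/9))² = (384 - 41/9)² = (3415/9)² = 11662225/81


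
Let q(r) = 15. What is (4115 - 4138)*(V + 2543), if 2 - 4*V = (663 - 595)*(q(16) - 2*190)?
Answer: -402431/2 ≈ -2.0122e+5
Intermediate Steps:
V = 12411/2 (V = 1/2 - (663 - 595)*(15 - 2*190)/4 = 1/2 - 17*(15 - 380) = 1/2 - 17*(-365) = 1/2 - 1/4*(-24820) = 1/2 + 6205 = 12411/2 ≈ 6205.5)
(4115 - 4138)*(V + 2543) = (4115 - 4138)*(12411/2 + 2543) = -23*17497/2 = -402431/2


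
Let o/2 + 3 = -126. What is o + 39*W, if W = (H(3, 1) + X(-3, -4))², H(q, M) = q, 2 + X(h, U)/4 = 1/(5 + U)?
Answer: -219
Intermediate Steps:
o = -258 (o = -6 + 2*(-126) = -6 - 252 = -258)
X(h, U) = -8 + 4/(5 + U)
W = 1 (W = (3 + 4*(-9 - 2*(-4))/(5 - 4))² = (3 + 4*(-9 + 8)/1)² = (3 + 4*1*(-1))² = (3 - 4)² = (-1)² = 1)
o + 39*W = -258 + 39*1 = -258 + 39 = -219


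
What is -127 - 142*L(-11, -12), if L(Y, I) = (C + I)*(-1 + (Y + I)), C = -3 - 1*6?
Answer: -71695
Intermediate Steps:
C = -9 (C = -3 - 6 = -9)
L(Y, I) = (-9 + I)*(-1 + I + Y) (L(Y, I) = (-9 + I)*(-1 + (Y + I)) = (-9 + I)*(-1 + (I + Y)) = (-9 + I)*(-1 + I + Y))
-127 - 142*L(-11, -12) = -127 - 142*(9 + (-12)² - 10*(-12) - 9*(-11) - 12*(-11)) = -127 - 142*(9 + 144 + 120 + 99 + 132) = -127 - 142*504 = -127 - 71568 = -71695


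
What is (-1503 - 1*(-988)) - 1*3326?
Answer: -3841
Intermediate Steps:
(-1503 - 1*(-988)) - 1*3326 = (-1503 + 988) - 3326 = -515 - 3326 = -3841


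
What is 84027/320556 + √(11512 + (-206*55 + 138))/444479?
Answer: 28009/106852 + 8*√5/444479 ≈ 0.26217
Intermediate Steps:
84027/320556 + √(11512 + (-206*55 + 138))/444479 = 84027*(1/320556) + √(11512 + (-11330 + 138))*(1/444479) = 28009/106852 + √(11512 - 11192)*(1/444479) = 28009/106852 + √320*(1/444479) = 28009/106852 + (8*√5)*(1/444479) = 28009/106852 + 8*√5/444479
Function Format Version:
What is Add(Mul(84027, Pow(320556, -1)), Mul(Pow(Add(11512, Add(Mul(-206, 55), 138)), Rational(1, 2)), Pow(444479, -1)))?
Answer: Add(Rational(28009, 106852), Mul(Rational(8, 444479), Pow(5, Rational(1, 2)))) ≈ 0.26217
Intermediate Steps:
Add(Mul(84027, Pow(320556, -1)), Mul(Pow(Add(11512, Add(Mul(-206, 55), 138)), Rational(1, 2)), Pow(444479, -1))) = Add(Mul(84027, Rational(1, 320556)), Mul(Pow(Add(11512, Add(-11330, 138)), Rational(1, 2)), Rational(1, 444479))) = Add(Rational(28009, 106852), Mul(Pow(Add(11512, -11192), Rational(1, 2)), Rational(1, 444479))) = Add(Rational(28009, 106852), Mul(Pow(320, Rational(1, 2)), Rational(1, 444479))) = Add(Rational(28009, 106852), Mul(Mul(8, Pow(5, Rational(1, 2))), Rational(1, 444479))) = Add(Rational(28009, 106852), Mul(Rational(8, 444479), Pow(5, Rational(1, 2))))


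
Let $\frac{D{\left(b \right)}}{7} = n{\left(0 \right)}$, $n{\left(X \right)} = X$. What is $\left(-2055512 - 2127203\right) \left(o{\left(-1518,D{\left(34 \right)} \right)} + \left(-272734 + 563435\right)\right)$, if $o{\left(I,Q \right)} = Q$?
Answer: $-1215919433215$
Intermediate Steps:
$D{\left(b \right)} = 0$ ($D{\left(b \right)} = 7 \cdot 0 = 0$)
$\left(-2055512 - 2127203\right) \left(o{\left(-1518,D{\left(34 \right)} \right)} + \left(-272734 + 563435\right)\right) = \left(-2055512 - 2127203\right) \left(0 + \left(-272734 + 563435\right)\right) = - 4182715 \left(0 + 290701\right) = \left(-4182715\right) 290701 = -1215919433215$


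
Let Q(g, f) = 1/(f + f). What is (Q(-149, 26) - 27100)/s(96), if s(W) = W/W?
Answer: -1409199/52 ≈ -27100.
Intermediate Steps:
Q(g, f) = 1/(2*f)
s(W) = 1
(Q(-149, 26) - 27100)/s(96) = ((½)/26 - 27100)/1 = ((½)*(1/26) - 27100)*1 = (1/52 - 27100)*1 = -1409199/52*1 = -1409199/52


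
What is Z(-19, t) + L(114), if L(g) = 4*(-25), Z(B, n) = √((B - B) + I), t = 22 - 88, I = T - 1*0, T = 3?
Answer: -100 + √3 ≈ -98.268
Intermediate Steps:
I = 3 (I = 3 - 1*0 = 3 + 0 = 3)
t = -66
Z(B, n) = √3 (Z(B, n) = √((B - B) + 3) = √(0 + 3) = √3)
L(g) = -100
Z(-19, t) + L(114) = √3 - 100 = -100 + √3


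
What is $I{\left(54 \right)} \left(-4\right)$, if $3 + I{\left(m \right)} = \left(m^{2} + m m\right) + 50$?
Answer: $-23516$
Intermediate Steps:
$I{\left(m \right)} = 47 + 2 m^{2}$ ($I{\left(m \right)} = -3 + \left(\left(m^{2} + m m\right) + 50\right) = -3 + \left(\left(m^{2} + m^{2}\right) + 50\right) = -3 + \left(2 m^{2} + 50\right) = -3 + \left(50 + 2 m^{2}\right) = 47 + 2 m^{2}$)
$I{\left(54 \right)} \left(-4\right) = \left(47 + 2 \cdot 54^{2}\right) \left(-4\right) = \left(47 + 2 \cdot 2916\right) \left(-4\right) = \left(47 + 5832\right) \left(-4\right) = 5879 \left(-4\right) = -23516$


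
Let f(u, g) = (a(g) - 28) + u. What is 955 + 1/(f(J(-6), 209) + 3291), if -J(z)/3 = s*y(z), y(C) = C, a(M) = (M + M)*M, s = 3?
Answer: 86598446/90679 ≈ 955.00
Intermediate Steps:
a(M) = 2*M² (a(M) = (2*M)*M = 2*M²)
J(z) = -9*z
f(u, g) = -28 + u + 2*g² (f(u, g) = (2*g² - 28) + u = (-28 + 2*g²) + u = -28 + u + 2*g²)
955 + 1/(f(J(-6), 209) + 3291) = 955 + 1/((-28 - 9*(-6) + 2*209²) + 3291) = 955 + 1/((-28 + 54 + 2*43681) + 3291) = 955 + 1/((-28 + 54 + 87362) + 3291) = 955 + 1/(87388 + 3291) = 955 + 1/90679 = 86598446/90679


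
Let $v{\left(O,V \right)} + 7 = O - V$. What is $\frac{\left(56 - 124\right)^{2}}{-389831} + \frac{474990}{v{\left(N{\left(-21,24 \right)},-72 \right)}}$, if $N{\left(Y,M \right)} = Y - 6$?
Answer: $\frac{92582825489}{7406789} \approx 12500.0$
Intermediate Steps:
$N{\left(Y,M \right)} = -6 + Y$
$v{\left(O,V \right)} = -7 + O - V$ ($v{\left(O,V \right)} = -7 + \left(O - V\right) = -7 + O - V$)
$\frac{\left(56 - 124\right)^{2}}{-389831} + \frac{474990}{v{\left(N{\left(-21,24 \right)},-72 \right)}} = \frac{\left(56 - 124\right)^{2}}{-389831} + \frac{474990}{-7 - 27 - -72} = \left(-68\right)^{2} \left(- \frac{1}{389831}\right) + \frac{474990}{-7 - 27 + 72} = 4624 \left(- \frac{1}{389831}\right) + \frac{474990}{38} = - \frac{4624}{389831} + 474990 \cdot \frac{1}{38} = - \frac{4624}{389831} + \frac{237495}{19} = \frac{92582825489}{7406789}$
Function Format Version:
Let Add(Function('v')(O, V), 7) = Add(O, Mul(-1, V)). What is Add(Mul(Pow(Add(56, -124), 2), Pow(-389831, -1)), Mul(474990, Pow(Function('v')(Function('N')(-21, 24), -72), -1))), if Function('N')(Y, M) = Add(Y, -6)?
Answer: Rational(92582825489, 7406789) ≈ 12500.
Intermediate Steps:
Function('N')(Y, M) = Add(-6, Y)
Function('v')(O, V) = Add(-7, O, Mul(-1, V)) (Function('v')(O, V) = Add(-7, Add(O, Mul(-1, V))) = Add(-7, O, Mul(-1, V)))
Add(Mul(Pow(Add(56, -124), 2), Pow(-389831, -1)), Mul(474990, Pow(Function('v')(Function('N')(-21, 24), -72), -1))) = Add(Mul(Pow(Add(56, -124), 2), Pow(-389831, -1)), Mul(474990, Pow(Add(-7, Add(-6, -21), Mul(-1, -72)), -1))) = Add(Mul(Pow(-68, 2), Rational(-1, 389831)), Mul(474990, Pow(Add(-7, -27, 72), -1))) = Add(Mul(4624, Rational(-1, 389831)), Mul(474990, Pow(38, -1))) = Add(Rational(-4624, 389831), Mul(474990, Rational(1, 38))) = Add(Rational(-4624, 389831), Rational(237495, 19)) = Rational(92582825489, 7406789)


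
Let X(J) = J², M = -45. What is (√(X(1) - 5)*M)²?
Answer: -8100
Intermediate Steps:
(√(X(1) - 5)*M)² = (√(1² - 5)*(-45))² = (√(1 - 5)*(-45))² = (√(-4)*(-45))² = ((2*I)*(-45))² = (-90*I)² = -8100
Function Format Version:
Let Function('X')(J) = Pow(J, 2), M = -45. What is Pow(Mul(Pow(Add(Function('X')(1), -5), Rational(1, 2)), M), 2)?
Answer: -8100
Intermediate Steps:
Pow(Mul(Pow(Add(Function('X')(1), -5), Rational(1, 2)), M), 2) = Pow(Mul(Pow(Add(Pow(1, 2), -5), Rational(1, 2)), -45), 2) = Pow(Mul(Pow(Add(1, -5), Rational(1, 2)), -45), 2) = Pow(Mul(Pow(-4, Rational(1, 2)), -45), 2) = Pow(Mul(Mul(2, I), -45), 2) = Pow(Mul(-90, I), 2) = -8100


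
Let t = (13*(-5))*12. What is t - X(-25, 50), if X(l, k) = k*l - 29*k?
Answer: 1920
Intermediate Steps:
X(l, k) = -29*k + k*l
t = -780 (t = -65*12 = -780)
t - X(-25, 50) = -780 - 50*(-29 - 25) = -780 - 50*(-54) = -780 - 1*(-2700) = -780 + 2700 = 1920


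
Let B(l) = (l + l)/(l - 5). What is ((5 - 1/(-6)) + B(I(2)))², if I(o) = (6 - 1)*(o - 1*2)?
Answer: 961/36 ≈ 26.694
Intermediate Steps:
I(o) = -10 + 5*o (I(o) = 5*(o - 2) = 5*(-2 + o) = -10 + 5*o)
B(l) = 2*l/(-5 + l) (B(l) = (2*l)/(-5 + l) = 2*l/(-5 + l))
((5 - 1/(-6)) + B(I(2)))² = ((5 - 1/(-6)) + 2*(-10 + 5*2)/(-5 + (-10 + 5*2)))² = ((5 - 1*(-⅙)) + 2*(-10 + 10)/(-5 + (-10 + 10)))² = ((5 + ⅙) + 2*0/(-5 + 0))² = (31/6 + 2*0/(-5))² = (31/6 + 2*0*(-⅕))² = (31/6 + 0)² = (31/6)² = 961/36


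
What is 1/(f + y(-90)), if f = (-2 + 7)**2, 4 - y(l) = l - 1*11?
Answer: 1/130 ≈ 0.0076923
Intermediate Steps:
y(l) = 15 - l (y(l) = 4 - (l - 1*11) = 4 - (l - 11) = 4 - (-11 + l) = 4 + (11 - l) = 15 - l)
f = 25 (f = 5**2 = 25)
1/(f + y(-90)) = 1/(25 + (15 - 1*(-90))) = 1/(25 + (15 + 90)) = 1/(25 + 105) = 1/130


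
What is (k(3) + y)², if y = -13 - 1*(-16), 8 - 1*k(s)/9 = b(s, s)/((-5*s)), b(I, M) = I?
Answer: 147456/25 ≈ 5898.2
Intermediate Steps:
k(s) = 369/5 (k(s) = 72 - 9*s/((-5*s)) = 72 - 9*s*(-1/(5*s)) = 72 - 9*(-⅕) = 72 + 9/5 = 369/5)
y = 3 (y = -13 + 16 = 3)
(k(3) + y)² = (369/5 + 3)² = (384/5)² = 147456/25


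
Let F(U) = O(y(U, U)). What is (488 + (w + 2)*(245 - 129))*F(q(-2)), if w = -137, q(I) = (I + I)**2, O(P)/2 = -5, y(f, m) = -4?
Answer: 151720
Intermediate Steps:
O(P) = -10 (O(P) = 2*(-5) = -10)
q(I) = 4*I**2 (q(I) = (2*I)**2 = 4*I**2)
F(U) = -10
(488 + (w + 2)*(245 - 129))*F(q(-2)) = (488 + (-137 + 2)*(245 - 129))*(-10) = (488 - 135*116)*(-10) = (488 - 15660)*(-10) = -15172*(-10) = 151720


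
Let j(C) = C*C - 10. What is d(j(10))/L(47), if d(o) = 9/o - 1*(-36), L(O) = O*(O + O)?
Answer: 361/44180 ≈ 0.0081711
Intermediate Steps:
L(O) = 2*O² (L(O) = O*(2*O) = 2*O²)
j(C) = -10 + C² (j(C) = C² - 10 = -10 + C²)
d(o) = 36 + 9/o (d(o) = 9/o + 36 = 36 + 9/o)
d(j(10))/L(47) = (36 + 9/(-10 + 10²))/((2*47²)) = (36 + 9/(-10 + 100))/((2*2209)) = (36 + 9/90)/4418 = (36 + 9*(1/90))*(1/4418) = (36 + ⅒)*(1/4418) = (361/10)*(1/4418) = 361/44180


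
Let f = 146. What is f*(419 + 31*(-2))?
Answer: 52122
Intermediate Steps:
f*(419 + 31*(-2)) = 146*(419 + 31*(-2)) = 146*(419 - 62) = 146*357 = 52122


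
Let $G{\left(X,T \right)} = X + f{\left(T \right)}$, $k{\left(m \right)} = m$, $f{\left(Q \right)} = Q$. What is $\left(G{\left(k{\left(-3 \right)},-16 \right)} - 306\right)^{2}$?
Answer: $105625$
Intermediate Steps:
$G{\left(X,T \right)} = T + X$ ($G{\left(X,T \right)} = X + T = T + X$)
$\left(G{\left(k{\left(-3 \right)},-16 \right)} - 306\right)^{2} = \left(\left(-16 - 3\right) - 306\right)^{2} = \left(-19 - 306\right)^{2} = \left(-325\right)^{2} = 105625$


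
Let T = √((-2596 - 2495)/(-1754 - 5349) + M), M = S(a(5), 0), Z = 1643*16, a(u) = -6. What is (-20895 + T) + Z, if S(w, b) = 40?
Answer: 5393 + √2054265733/7103 ≈ 5399.4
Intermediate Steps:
Z = 26288
M = 40
T = √2054265733/7103 (T = √((-2596 - 2495)/(-1754 - 5349) + 40) = √(-5091/(-7103) + 40) = √(-5091*(-1/7103) + 40) = √(5091/7103 + 40) = √(289211/7103) = √2054265733/7103 ≈ 6.3810)
(-20895 + T) + Z = (-20895 + √2054265733/7103) + 26288 = 5393 + √2054265733/7103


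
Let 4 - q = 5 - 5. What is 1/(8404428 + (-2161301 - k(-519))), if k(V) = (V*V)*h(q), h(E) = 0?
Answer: 1/6243127 ≈ 1.6018e-7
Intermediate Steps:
q = 4 (q = 4 - (5 - 5) = 4 - 1*0 = 4 + 0 = 4)
k(V) = 0 (k(V) = (V*V)*0 = V²*0 = 0)
1/(8404428 + (-2161301 - k(-519))) = 1/(8404428 + (-2161301 - 1*0)) = 1/(8404428 + (-2161301 + 0)) = 1/(8404428 - 2161301) = 1/6243127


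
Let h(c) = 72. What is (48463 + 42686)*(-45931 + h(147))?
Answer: -4180001991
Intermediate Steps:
(48463 + 42686)*(-45931 + h(147)) = (48463 + 42686)*(-45931 + 72) = 91149*(-45859) = -4180001991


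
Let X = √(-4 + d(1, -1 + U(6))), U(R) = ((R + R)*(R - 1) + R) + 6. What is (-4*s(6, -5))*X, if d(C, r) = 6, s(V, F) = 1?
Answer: -4*√2 ≈ -5.6569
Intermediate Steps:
U(R) = 6 + R + 2*R*(-1 + R) (U(R) = ((2*R)*(-1 + R) + R) + 6 = (2*R*(-1 + R) + R) + 6 = (R + 2*R*(-1 + R)) + 6 = 6 + R + 2*R*(-1 + R))
X = √2 (X = √(-4 + 6) = √2 ≈ 1.4142)
(-4*s(6, -5))*X = (-4*1)*√2 = -4*√2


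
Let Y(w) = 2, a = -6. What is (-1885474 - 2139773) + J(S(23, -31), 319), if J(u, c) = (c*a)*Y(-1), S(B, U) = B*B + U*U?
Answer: -4029075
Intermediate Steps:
S(B, U) = B**2 + U**2
J(u, c) = -12*c (J(u, c) = (c*(-6))*2 = -6*c*2 = -12*c)
(-1885474 - 2139773) + J(S(23, -31), 319) = (-1885474 - 2139773) - 12*319 = -4025247 - 3828 = -4029075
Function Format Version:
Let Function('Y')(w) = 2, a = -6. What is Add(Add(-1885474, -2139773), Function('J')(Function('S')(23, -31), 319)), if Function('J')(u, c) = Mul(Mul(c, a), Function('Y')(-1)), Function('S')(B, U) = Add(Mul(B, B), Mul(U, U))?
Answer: -4029075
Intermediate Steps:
Function('S')(B, U) = Add(Pow(B, 2), Pow(U, 2))
Function('J')(u, c) = Mul(-12, c) (Function('J')(u, c) = Mul(Mul(c, -6), 2) = Mul(Mul(-6, c), 2) = Mul(-12, c))
Add(Add(-1885474, -2139773), Function('J')(Function('S')(23, -31), 319)) = Add(Add(-1885474, -2139773), Mul(-12, 319)) = Add(-4025247, -3828) = -4029075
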